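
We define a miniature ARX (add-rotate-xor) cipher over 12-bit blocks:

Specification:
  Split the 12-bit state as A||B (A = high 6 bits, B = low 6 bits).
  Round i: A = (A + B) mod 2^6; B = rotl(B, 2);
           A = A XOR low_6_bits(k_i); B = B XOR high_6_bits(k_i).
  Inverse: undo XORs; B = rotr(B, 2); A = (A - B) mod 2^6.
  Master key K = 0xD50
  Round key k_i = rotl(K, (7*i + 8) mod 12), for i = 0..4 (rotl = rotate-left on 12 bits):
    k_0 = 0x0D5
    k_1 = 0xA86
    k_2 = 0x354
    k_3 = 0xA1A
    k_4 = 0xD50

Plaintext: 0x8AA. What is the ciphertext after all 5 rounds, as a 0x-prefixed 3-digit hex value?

0xA88

s_0 = plaintext = 0x8AA
s_1 = Round(s_0, k_0) = 0x669
s_2 = Round(s_1, k_1) = 0x10C
s_3 = Round(s_2, k_2) = 0x13D
s_4 = Round(s_3, k_3) = 0x6DF
s_5 = Round(s_4, k_4) = 0xA88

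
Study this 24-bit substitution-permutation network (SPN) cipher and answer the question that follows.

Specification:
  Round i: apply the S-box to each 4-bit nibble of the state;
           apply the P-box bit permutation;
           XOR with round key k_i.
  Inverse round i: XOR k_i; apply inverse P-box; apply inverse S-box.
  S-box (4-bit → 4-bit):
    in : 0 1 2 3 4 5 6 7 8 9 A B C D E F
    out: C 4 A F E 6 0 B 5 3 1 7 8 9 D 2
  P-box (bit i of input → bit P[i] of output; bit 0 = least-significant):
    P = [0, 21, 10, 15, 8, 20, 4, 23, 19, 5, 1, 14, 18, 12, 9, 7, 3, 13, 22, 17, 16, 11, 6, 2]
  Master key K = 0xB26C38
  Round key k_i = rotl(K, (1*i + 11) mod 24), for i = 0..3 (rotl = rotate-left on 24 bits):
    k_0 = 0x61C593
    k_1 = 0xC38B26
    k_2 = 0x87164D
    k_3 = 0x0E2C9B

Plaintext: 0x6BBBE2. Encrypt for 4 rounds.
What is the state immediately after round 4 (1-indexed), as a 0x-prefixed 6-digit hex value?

s_0 = plaintext = 0x6BBBE2
s_1 = Round(s_0, k_0) = 0x8D76A9
s_2 = Round(s_1, k_1) = 0xE49AEF
s_3 = Round(s_2, k_2) = 0x682719
s_4 = Round(s_3, k_3) = 0x667C22

0x667C22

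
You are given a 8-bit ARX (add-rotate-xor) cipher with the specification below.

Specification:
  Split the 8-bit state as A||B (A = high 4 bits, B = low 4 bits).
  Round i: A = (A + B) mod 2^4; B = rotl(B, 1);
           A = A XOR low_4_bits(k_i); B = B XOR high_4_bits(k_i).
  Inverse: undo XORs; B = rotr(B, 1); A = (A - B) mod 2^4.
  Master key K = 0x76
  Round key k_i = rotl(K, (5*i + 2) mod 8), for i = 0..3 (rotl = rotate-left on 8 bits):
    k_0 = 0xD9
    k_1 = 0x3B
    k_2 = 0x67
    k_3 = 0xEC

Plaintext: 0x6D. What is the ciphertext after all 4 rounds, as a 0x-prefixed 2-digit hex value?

s_0 = plaintext = 0x6D
s_1 = Round(s_0, k_0) = 0xA6
s_2 = Round(s_1, k_1) = 0xBF
s_3 = Round(s_2, k_2) = 0xD9
s_4 = Round(s_3, k_3) = 0xAD

0xAD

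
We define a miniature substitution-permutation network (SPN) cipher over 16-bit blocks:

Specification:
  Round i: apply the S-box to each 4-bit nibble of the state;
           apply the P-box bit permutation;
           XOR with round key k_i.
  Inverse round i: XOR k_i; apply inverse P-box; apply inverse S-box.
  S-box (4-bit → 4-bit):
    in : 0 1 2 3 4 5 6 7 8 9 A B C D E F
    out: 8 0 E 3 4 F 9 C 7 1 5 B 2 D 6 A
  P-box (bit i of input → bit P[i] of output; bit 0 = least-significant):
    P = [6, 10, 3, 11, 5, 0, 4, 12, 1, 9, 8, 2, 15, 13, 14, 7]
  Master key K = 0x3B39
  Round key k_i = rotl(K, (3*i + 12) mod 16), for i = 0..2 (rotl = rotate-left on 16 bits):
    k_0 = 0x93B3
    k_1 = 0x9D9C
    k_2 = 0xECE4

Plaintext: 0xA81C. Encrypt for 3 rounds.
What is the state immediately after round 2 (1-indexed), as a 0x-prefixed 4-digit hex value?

s_0 = plaintext = 0xA81C
s_1 = Round(s_0, k_0) = 0x54B1
s_2 = Round(s_1, k_1) = 0x6C3D
s_3 = Round(s_2, k_2) = 0x660D

0x6C3D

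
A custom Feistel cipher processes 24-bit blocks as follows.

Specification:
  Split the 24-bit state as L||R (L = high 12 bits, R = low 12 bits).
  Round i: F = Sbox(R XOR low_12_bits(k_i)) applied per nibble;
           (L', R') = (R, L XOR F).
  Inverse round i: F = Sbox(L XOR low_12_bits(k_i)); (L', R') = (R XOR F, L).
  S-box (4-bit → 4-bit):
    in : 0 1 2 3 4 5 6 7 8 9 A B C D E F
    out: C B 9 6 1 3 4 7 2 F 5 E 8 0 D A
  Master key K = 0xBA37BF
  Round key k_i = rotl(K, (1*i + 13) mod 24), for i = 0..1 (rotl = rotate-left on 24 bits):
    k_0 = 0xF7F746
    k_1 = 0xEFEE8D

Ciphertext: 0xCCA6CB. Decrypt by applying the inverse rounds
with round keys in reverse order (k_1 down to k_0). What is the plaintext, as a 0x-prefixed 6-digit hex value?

0xE3FFDC

s_0 = ciphertext = 0xCCA6CB
s_1 = InvRound(s_0, k_1) = 0xFDCCCA
s_2 = InvRound(s_1, k_0) = 0xE3FFDC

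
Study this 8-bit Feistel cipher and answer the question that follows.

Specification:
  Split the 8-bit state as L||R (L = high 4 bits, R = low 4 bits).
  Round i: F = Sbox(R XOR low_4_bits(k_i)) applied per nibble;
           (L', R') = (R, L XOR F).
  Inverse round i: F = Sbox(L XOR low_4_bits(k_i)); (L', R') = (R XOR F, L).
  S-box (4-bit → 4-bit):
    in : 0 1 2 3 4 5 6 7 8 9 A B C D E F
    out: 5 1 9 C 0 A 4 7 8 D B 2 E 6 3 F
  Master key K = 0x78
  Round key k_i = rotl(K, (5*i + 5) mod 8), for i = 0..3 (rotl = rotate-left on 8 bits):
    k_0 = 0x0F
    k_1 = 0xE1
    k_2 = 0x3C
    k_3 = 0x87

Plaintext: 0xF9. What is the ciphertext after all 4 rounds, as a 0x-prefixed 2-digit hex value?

s_0 = plaintext = 0xF9
s_1 = Round(s_0, k_0) = 0x9B
s_2 = Round(s_1, k_1) = 0xB2
s_3 = Round(s_2, k_2) = 0x28
s_4 = Round(s_3, k_3) = 0x8D

0x8D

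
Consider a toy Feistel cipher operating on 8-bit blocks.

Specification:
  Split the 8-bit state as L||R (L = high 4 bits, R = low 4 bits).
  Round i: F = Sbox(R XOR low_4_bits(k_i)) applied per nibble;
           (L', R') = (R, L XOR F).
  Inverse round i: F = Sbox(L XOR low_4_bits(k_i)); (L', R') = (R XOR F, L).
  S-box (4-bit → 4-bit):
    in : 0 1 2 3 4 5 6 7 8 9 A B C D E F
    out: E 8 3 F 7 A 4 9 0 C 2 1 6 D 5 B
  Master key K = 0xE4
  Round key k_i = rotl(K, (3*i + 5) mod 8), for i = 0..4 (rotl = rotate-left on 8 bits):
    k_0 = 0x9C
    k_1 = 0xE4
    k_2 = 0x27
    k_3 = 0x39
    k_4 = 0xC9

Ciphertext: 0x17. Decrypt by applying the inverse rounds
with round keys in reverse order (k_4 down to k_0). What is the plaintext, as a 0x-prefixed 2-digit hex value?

s_0 = ciphertext = 0x17
s_1 = InvRound(s_0, k_4) = 0x71
s_2 = InvRound(s_1, k_3) = 0x47
s_3 = InvRound(s_2, k_2) = 0x84
s_4 = InvRound(s_3, k_1) = 0x28
s_5 = InvRound(s_4, k_0) = 0xD2

0xD2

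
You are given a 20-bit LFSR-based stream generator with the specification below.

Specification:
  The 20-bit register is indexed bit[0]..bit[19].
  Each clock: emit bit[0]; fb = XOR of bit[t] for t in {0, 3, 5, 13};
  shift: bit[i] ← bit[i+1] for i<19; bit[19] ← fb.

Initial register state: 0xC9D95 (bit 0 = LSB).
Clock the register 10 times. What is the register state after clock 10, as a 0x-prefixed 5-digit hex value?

reg_0 = 0xC9D95
clock 1: out=1, reg = 0xE4ECA
clock 2: out=0, reg = 0xF2765
clock 3: out=1, reg = 0xF93B2
clock 4: out=0, reg = 0xFC9D9
clock 5: out=1, reg = 0x7E4EC
clock 6: out=0, reg = 0xBF276
clock 7: out=0, reg = 0x5F93B
clock 8: out=1, reg = 0x2FC9D
clock 9: out=1, reg = 0x97E4E
clock 10: out=0, reg = 0x4BF27

0x4BF27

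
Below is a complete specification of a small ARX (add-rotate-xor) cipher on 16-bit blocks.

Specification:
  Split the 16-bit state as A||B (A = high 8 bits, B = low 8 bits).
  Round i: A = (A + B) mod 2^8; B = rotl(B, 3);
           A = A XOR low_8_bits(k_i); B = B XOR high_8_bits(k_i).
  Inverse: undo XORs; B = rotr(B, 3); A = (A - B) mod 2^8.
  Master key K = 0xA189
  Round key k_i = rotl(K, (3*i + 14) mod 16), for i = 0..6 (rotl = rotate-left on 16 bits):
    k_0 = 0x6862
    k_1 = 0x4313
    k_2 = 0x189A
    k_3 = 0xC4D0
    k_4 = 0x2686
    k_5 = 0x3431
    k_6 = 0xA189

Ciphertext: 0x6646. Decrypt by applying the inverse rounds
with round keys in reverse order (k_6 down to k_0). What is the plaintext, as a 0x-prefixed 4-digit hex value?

s_0 = ciphertext = 0x6646
s_1 = InvRound(s_0, k_6) = 0xF3FC
s_2 = InvRound(s_1, k_5) = 0xA919
s_3 = InvRound(s_2, k_4) = 0x48E7
s_4 = InvRound(s_3, k_3) = 0x3464
s_5 = InvRound(s_4, k_2) = 0x1F8F
s_6 = InvRound(s_5, k_1) = 0x7399
s_7 = InvRound(s_6, k_0) = 0xD33E

0xD33E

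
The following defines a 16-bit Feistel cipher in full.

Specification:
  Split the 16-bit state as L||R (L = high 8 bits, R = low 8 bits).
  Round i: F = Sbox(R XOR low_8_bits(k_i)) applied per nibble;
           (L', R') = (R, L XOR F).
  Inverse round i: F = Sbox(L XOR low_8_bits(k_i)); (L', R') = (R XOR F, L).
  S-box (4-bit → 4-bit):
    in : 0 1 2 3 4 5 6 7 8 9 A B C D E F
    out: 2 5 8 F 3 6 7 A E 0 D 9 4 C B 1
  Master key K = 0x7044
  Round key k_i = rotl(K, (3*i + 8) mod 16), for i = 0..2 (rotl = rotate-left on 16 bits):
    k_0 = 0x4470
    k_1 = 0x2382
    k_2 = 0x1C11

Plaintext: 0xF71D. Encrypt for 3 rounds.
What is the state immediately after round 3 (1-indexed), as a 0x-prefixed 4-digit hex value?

0x3D0F

s_0 = plaintext = 0xF71D
s_1 = Round(s_0, k_0) = 0x1D8B
s_2 = Round(s_1, k_1) = 0x8B3D
s_3 = Round(s_2, k_2) = 0x3D0F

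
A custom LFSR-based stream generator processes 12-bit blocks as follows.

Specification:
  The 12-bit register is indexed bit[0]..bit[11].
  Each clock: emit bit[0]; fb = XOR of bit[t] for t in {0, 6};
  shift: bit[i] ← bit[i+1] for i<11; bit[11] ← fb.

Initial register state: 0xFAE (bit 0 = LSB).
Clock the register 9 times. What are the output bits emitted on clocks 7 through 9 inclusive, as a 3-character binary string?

reg_0 = 0xFAE
clock 1: out=0, reg = 0x7D7
clock 2: out=1, reg = 0x3EB
clock 3: out=1, reg = 0x1F5
clock 4: out=1, reg = 0x0FA
clock 5: out=0, reg = 0x87D
clock 6: out=1, reg = 0x43E
clock 7: out=0, reg = 0x21F
clock 8: out=1, reg = 0x90F
clock 9: out=1, reg = 0xC87

011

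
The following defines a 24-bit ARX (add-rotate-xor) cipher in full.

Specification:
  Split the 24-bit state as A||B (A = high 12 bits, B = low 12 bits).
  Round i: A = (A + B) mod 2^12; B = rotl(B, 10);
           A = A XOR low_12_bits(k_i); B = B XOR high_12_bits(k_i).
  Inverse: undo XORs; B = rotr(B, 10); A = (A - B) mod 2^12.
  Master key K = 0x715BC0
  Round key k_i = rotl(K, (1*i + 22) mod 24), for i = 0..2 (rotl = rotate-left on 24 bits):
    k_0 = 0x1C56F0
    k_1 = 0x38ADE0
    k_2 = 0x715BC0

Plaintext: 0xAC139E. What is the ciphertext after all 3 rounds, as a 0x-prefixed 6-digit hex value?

0xE33D65

s_0 = plaintext = 0xAC139E
s_1 = Round(s_0, k_0) = 0x8AF922
s_2 = Round(s_1, k_1) = 0xC319C2
s_3 = Round(s_2, k_2) = 0xE33D65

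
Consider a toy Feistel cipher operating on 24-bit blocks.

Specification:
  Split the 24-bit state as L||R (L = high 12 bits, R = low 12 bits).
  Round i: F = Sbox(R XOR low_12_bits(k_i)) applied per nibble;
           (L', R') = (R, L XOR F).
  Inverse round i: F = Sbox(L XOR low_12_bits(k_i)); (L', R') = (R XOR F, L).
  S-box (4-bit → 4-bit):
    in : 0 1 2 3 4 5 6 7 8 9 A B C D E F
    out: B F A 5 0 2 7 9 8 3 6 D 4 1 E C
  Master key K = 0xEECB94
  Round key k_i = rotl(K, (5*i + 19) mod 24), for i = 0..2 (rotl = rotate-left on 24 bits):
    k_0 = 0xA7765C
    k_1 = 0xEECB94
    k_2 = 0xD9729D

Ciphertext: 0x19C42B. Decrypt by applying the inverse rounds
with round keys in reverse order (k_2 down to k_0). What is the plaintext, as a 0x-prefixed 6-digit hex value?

0xE09727

s_0 = ciphertext = 0x19C42B
s_1 = InvRound(s_0, k_2) = 0x19419C
s_2 = InvRound(s_1, k_1) = 0x727194
s_3 = InvRound(s_2, k_0) = 0xE09727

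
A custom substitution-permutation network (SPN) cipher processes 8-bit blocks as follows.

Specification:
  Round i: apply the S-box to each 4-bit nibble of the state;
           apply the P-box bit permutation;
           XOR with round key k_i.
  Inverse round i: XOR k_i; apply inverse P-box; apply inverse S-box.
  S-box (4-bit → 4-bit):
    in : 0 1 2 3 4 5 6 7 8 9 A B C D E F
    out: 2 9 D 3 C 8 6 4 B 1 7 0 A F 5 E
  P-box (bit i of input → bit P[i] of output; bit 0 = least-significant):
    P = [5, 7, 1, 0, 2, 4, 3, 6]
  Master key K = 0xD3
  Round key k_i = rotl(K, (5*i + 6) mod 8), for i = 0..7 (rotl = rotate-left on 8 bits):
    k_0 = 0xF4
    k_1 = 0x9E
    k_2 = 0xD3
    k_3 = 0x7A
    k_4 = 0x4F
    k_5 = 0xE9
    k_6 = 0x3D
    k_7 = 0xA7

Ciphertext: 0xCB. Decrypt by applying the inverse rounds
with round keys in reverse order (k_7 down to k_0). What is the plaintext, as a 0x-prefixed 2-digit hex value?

s_0 = ciphertext = 0xCB
s_1 = InvRound(s_0, k_7) = 0x29
s_2 = InvRound(s_1, k_6) = 0x3B
s_3 = InvRound(s_2, k_5) = 0xC6
s_4 = InvRound(s_3, k_4) = 0x7C
s_5 = InvRound(s_4, k_3) = 0x97
s_6 = InvRound(s_5, k_2) = 0x1B
s_7 = InvRound(s_6, k_1) = 0x9C
s_8 = InvRound(s_7, k_0) = 0x49

0x49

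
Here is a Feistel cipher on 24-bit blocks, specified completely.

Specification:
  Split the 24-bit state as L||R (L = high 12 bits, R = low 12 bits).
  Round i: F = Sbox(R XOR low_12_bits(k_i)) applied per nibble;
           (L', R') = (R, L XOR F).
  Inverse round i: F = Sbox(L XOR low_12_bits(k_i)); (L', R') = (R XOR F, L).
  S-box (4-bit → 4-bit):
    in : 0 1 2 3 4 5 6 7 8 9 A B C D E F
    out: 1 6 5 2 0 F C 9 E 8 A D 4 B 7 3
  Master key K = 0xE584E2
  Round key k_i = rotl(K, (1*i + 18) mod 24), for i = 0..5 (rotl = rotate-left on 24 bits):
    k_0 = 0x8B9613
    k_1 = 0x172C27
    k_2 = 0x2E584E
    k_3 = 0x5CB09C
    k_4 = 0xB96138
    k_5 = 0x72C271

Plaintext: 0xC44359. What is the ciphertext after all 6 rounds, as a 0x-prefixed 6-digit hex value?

0x73E454

s_0 = plaintext = 0xC44359
s_1 = Round(s_0, k_0) = 0x35934E
s_2 = Round(s_1, k_1) = 0x34E091
s_3 = Round(s_2, k_2) = 0x091DFD
s_4 = Round(s_3, k_3) = 0xDFDB57
s_5 = Round(s_4, k_4) = 0xB5773E
s_6 = Round(s_5, k_5) = 0x73E454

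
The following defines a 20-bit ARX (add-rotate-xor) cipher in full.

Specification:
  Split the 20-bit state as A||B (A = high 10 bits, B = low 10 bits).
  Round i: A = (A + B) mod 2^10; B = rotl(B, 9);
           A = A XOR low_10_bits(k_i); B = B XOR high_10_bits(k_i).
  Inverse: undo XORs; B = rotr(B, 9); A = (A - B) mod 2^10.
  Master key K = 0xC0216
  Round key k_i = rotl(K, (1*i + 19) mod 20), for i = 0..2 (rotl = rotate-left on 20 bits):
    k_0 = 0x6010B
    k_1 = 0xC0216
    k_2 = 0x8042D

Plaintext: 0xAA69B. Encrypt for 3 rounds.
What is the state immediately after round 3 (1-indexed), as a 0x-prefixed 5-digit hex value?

0x57632

s_0 = plaintext = 0xAA69B
s_1 = Round(s_0, k_0) = 0x13ECD
s_2 = Round(s_1, k_1) = 0x42866
s_3 = Round(s_2, k_2) = 0x57632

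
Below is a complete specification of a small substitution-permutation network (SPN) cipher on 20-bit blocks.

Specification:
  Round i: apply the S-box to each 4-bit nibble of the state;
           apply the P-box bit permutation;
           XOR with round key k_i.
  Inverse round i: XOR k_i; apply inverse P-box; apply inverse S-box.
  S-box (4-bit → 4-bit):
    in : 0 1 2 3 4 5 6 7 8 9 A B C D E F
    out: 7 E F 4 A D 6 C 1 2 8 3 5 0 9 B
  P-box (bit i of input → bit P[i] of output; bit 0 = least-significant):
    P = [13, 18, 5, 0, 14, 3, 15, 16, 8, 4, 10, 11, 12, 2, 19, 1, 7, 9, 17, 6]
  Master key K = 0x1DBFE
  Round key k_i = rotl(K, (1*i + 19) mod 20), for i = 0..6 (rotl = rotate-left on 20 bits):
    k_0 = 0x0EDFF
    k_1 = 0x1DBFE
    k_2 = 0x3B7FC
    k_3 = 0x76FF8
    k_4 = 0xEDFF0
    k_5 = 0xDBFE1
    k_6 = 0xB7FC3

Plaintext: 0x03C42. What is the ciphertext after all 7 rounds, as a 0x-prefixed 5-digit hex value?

s_0 = plaintext = 0x03C42
s_1 = Round(s_0, k_0) = 0xFCA56
s_2 = Round(s_1, k_1) = 0xC011E
s_3 = Round(s_2, k_2) = 0x80B61
s_4 = Round(s_3, k_3) = 0xBFE45
s_5 = Round(s_4, k_4) = 0xFE45F
s_6 = Round(s_5, k_5) = 0x84532
s_7 = Round(s_6, k_6) = 0xFD264

0xFD264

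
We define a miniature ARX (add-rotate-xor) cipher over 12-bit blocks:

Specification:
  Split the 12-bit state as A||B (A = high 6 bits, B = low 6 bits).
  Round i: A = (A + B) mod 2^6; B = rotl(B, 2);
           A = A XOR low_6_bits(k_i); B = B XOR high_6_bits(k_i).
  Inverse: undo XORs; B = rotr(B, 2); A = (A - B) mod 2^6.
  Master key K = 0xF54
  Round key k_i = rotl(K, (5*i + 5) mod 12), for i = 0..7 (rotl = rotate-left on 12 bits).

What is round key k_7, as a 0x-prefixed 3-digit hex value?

K = 0xF54
k_0 = rotl(K, (5*0+5) mod 12) = rotl(K, 5) = 0xA9E
k_1 = rotl(K, (5*1+5) mod 12) = rotl(K, 10) = 0x3D5
k_2 = rotl(K, (5*2+5) mod 12) = rotl(K, 3) = 0xAA7
k_3 = rotl(K, (5*3+5) mod 12) = rotl(K, 8) = 0x4F5
k_4 = rotl(K, (5*4+5) mod 12) = rotl(K, 1) = 0xEA9
k_5 = rotl(K, (5*5+5) mod 12) = rotl(K, 6) = 0x53D
k_6 = rotl(K, (5*6+5) mod 12) = rotl(K, 11) = 0x7AA
k_7 = rotl(K, (5*7+5) mod 12) = rotl(K, 4) = 0x54F

0x54F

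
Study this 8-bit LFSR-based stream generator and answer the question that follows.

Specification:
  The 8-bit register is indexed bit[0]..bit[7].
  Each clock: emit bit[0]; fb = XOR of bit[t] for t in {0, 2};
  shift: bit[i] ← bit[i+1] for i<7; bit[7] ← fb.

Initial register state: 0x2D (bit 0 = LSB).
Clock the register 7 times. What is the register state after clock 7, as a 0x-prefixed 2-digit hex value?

reg_0 = 0x2D
clock 1: out=1, reg = 0x16
clock 2: out=0, reg = 0x8B
clock 3: out=1, reg = 0xC5
clock 4: out=1, reg = 0x62
clock 5: out=0, reg = 0x31
clock 6: out=1, reg = 0x98
clock 7: out=0, reg = 0x4C

0x4C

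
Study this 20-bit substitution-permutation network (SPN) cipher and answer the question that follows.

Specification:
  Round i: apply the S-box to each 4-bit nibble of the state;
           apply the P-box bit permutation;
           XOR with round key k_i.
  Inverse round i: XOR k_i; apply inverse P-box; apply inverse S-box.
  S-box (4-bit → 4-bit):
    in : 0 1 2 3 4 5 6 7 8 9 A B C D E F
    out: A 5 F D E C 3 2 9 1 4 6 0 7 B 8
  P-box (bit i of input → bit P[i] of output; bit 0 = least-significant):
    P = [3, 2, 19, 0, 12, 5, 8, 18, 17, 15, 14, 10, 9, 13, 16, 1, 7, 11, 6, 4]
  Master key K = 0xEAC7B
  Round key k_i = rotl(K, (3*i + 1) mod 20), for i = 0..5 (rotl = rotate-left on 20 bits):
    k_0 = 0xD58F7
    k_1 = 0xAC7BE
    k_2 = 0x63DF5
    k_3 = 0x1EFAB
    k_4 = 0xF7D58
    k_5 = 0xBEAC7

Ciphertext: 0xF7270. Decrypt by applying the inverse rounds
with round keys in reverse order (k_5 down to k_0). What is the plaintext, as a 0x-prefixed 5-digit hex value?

0x6DB62

s_0 = ciphertext = 0xF7270
s_1 = InvRound(s_0, k_5) = 0xEF7E0
s_2 = InvRound(s_1, k_4) = 0xE1779
s_3 = InvRound(s_2, k_3) = 0x24D8A
s_4 = InvRound(s_3, k_2) = 0x50AEE
s_5 = InvRound(s_4, k_1) = 0x4A25A
s_6 = InvRound(s_5, k_0) = 0x6DB62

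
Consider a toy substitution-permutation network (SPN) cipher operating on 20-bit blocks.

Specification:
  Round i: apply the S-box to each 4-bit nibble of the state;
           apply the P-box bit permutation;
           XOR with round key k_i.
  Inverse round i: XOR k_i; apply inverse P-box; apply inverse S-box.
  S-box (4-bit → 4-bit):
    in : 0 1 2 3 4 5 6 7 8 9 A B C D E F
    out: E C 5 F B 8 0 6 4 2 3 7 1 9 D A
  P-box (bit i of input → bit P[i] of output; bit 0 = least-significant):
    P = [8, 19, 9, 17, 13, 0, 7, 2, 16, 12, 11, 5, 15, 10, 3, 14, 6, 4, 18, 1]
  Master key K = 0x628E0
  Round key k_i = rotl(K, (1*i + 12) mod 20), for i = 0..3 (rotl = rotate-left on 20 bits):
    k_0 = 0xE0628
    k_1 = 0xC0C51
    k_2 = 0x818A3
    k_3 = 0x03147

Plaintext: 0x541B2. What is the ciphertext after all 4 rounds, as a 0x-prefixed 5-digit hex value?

s_0 = plaintext = 0x541B2
s_1 = Round(s_0, k_0) = 0xEE98B
s_2 = Round(s_1, k_1) = 0x0DF9B
s_3 = Round(s_2, k_2) = 0x4CB90
s_4 = Round(s_3, k_3) = 0xBAB14

0xBAB14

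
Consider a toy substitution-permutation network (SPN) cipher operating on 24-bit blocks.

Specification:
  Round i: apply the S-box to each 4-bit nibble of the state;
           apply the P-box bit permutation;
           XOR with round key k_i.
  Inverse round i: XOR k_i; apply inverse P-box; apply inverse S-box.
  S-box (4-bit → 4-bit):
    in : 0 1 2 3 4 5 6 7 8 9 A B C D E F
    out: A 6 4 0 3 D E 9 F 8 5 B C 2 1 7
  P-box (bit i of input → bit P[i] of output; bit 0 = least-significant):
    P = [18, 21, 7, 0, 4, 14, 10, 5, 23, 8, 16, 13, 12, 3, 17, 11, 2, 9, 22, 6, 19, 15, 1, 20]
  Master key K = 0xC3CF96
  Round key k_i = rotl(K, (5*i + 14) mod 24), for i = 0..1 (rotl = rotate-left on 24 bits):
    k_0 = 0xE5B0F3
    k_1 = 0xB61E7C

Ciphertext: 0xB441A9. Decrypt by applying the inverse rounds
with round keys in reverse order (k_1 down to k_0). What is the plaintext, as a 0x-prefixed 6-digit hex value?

0x8A6B17

s_0 = ciphertext = 0xB441A9
s_1 = InvRound(s_0, k_1) = 0x3B5DFC
s_2 = InvRound(s_1, k_0) = 0x8A6B17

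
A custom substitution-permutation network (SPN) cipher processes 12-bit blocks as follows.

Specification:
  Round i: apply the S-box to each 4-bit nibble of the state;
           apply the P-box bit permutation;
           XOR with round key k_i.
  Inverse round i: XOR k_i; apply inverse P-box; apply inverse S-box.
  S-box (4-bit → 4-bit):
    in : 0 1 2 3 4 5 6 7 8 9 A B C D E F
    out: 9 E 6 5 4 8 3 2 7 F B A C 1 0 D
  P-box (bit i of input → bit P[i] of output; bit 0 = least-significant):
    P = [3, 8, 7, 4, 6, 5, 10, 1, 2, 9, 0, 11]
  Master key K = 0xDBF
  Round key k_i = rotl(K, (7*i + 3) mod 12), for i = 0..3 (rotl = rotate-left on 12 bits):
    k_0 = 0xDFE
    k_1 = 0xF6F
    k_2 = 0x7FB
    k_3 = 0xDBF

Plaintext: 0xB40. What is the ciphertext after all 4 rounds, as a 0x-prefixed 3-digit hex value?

0xA89

s_0 = plaintext = 0xB40
s_1 = Round(s_0, k_0) = 0x3E6
s_2 = Round(s_1, k_1) = 0xE62
s_3 = Round(s_2, k_2) = 0x61B
s_4 = Round(s_3, k_3) = 0xA89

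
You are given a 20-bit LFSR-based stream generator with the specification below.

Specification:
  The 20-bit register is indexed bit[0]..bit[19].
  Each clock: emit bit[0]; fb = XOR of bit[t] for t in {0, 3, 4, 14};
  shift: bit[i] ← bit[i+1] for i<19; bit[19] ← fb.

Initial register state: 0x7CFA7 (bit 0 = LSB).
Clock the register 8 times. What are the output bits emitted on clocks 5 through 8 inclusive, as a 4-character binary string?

0101

reg_0 = 0x7CFA7
clock 1: out=1, reg = 0x3E7D3
clock 2: out=1, reg = 0x9F3E9
clock 3: out=1, reg = 0xCF9F4
clock 4: out=0, reg = 0x67CFA
clock 5: out=0, reg = 0xB3E7D
clock 6: out=1, reg = 0xD9F3E
clock 7: out=0, reg = 0x6CF9F
clock 8: out=1, reg = 0x367CF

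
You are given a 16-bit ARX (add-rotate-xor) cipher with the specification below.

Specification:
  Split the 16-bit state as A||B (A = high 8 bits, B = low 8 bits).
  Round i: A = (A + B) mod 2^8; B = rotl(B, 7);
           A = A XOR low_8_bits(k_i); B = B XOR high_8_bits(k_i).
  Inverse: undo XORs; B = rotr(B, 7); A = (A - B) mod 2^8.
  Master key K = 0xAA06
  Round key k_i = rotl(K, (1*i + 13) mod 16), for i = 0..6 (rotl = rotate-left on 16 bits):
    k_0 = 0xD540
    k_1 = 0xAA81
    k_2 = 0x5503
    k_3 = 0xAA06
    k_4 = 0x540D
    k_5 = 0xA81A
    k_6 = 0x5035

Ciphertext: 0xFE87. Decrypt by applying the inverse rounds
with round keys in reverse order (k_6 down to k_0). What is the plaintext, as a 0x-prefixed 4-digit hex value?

s_0 = ciphertext = 0xFE87
s_1 = InvRound(s_0, k_6) = 0x1CAF
s_2 = InvRound(s_1, k_5) = 0xF80E
s_3 = InvRound(s_2, k_4) = 0x41B4
s_4 = InvRound(s_3, k_3) = 0x0B3C
s_5 = InvRound(s_4, k_2) = 0x36D2
s_6 = InvRound(s_5, k_1) = 0xC7F0
s_7 = InvRound(s_6, k_0) = 0x3D4A

0x3D4A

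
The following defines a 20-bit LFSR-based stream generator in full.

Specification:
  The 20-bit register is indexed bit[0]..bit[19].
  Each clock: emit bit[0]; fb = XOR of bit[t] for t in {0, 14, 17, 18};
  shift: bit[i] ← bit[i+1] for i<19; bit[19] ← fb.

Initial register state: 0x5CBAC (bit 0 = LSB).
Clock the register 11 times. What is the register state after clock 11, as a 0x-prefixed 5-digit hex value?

0x230B9

reg_0 = 0x5CBAC
clock 1: out=0, reg = 0x2E5D6
clock 2: out=0, reg = 0x172EB
clock 3: out=1, reg = 0x0B975
clock 4: out=1, reg = 0x85CBA
clock 5: out=0, reg = 0xC2E5D
clock 6: out=1, reg = 0x6172E
clock 7: out=0, reg = 0x30B97
clock 8: out=1, reg = 0x185CB
clock 9: out=1, reg = 0x8C2E5
clock 10: out=1, reg = 0x46172
clock 11: out=0, reg = 0x230B9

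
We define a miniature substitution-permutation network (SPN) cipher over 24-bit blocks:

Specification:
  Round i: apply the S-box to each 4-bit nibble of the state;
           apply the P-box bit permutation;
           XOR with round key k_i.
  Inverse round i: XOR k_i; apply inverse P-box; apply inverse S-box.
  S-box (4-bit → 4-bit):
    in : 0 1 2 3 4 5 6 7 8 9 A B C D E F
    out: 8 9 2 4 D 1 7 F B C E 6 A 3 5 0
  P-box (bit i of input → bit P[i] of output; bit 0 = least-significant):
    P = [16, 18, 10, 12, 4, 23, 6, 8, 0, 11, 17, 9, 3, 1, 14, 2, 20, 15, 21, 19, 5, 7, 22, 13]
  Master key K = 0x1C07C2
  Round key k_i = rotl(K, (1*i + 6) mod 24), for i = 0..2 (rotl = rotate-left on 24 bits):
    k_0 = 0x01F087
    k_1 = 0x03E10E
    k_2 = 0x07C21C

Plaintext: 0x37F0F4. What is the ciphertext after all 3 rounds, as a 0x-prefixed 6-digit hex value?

s_0 = plaintext = 0x37F0F4
s_1 = Round(s_0, k_0) = 0x786687
s_2 = Round(s_1, k_1) = 0xDC1CB5
s_3 = Round(s_2, k_2) = 0x8E48F0

0x8E48F0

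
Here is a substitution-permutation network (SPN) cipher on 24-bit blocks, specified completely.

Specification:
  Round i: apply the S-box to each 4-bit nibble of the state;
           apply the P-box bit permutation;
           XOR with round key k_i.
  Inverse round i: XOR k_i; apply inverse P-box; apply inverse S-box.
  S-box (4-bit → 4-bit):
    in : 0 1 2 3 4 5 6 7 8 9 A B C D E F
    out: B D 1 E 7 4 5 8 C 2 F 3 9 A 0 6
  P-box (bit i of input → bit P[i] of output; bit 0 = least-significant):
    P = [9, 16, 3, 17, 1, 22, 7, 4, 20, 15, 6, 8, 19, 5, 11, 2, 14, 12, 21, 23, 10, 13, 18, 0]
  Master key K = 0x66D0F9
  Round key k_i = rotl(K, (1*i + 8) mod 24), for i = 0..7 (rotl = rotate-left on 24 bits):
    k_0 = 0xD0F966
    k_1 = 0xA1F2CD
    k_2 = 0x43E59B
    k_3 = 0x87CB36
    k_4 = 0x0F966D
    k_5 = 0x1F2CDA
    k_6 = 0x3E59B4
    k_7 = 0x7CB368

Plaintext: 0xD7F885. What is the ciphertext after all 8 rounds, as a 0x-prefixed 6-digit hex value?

0x14571D

s_0 = plaintext = 0xD7F885
s_1 = Round(s_0, k_0) = 0x50D09F
s_2 = Round(s_1, k_1) = 0x7423E1
s_3 = Round(s_2, k_2) = 0x6936D2
s_4 = Round(s_3, k_3) = 0xD3D542
s_5 = Round(s_4, k_4) = 0xEFA48A
s_6 = Round(s_5, k_5) = 0x24B626
s_7 = Round(s_6, k_6) = 0x060FDE
s_8 = Round(s_7, k_7) = 0x14571D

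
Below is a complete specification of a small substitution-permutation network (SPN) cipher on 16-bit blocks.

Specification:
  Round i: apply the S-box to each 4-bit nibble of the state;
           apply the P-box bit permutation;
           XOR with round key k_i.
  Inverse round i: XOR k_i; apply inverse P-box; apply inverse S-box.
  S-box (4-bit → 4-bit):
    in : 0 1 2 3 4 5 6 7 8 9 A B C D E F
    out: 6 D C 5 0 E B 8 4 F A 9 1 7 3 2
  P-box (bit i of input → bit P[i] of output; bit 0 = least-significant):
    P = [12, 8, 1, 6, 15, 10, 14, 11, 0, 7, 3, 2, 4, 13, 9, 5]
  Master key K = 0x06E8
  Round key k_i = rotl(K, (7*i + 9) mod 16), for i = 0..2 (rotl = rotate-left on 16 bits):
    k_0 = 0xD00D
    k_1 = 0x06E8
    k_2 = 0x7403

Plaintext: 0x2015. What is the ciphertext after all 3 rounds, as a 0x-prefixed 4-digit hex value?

0xAB89

s_0 = plaintext = 0x2015
s_1 = Round(s_0, k_0) = 0x1BE7
s_2 = Round(s_1, k_1) = 0x809D
s_3 = Round(s_2, k_2) = 0xAB89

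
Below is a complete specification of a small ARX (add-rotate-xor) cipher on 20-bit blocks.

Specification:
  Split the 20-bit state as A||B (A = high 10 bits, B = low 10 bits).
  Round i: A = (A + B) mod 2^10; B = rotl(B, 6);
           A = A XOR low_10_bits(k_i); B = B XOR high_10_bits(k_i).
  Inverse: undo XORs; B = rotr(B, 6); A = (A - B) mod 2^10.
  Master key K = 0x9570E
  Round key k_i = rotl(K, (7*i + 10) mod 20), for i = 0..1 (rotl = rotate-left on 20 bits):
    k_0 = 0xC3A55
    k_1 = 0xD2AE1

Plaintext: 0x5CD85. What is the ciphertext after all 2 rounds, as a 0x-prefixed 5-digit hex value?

s_0 = plaintext = 0x5CD85
s_1 = Round(s_0, k_0) = 0x2B656
s_2 = Round(s_1, k_1) = 0x78AEF

0x78AEF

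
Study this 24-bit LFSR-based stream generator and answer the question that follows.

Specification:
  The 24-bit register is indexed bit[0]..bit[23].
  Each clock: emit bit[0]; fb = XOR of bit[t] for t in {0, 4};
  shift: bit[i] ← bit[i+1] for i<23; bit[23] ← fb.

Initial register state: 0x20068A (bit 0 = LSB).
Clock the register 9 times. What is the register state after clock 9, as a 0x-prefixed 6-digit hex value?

0x711003

reg_0 = 0x20068A
clock 1: out=0, reg = 0x100345
clock 2: out=1, reg = 0x8801A2
clock 3: out=0, reg = 0x4400D1
clock 4: out=1, reg = 0x220068
clock 5: out=0, reg = 0x110034
clock 6: out=0, reg = 0x88801A
clock 7: out=0, reg = 0xC4400D
clock 8: out=1, reg = 0xE22006
clock 9: out=0, reg = 0x711003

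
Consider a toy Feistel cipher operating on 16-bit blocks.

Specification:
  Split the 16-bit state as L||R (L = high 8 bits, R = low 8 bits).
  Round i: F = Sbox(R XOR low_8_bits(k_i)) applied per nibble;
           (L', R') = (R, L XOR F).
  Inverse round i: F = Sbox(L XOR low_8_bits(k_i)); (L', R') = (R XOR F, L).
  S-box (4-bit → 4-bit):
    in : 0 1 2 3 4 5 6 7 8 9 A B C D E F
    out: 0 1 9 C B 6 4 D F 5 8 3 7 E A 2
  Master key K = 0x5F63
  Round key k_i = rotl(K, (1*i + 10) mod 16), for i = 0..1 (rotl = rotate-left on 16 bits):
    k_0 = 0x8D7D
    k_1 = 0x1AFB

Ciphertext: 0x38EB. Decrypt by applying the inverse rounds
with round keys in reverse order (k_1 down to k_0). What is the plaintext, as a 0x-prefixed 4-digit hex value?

0x9097

s_0 = ciphertext = 0x38EB
s_1 = InvRound(s_0, k_1) = 0x9738
s_2 = InvRound(s_1, k_0) = 0x9097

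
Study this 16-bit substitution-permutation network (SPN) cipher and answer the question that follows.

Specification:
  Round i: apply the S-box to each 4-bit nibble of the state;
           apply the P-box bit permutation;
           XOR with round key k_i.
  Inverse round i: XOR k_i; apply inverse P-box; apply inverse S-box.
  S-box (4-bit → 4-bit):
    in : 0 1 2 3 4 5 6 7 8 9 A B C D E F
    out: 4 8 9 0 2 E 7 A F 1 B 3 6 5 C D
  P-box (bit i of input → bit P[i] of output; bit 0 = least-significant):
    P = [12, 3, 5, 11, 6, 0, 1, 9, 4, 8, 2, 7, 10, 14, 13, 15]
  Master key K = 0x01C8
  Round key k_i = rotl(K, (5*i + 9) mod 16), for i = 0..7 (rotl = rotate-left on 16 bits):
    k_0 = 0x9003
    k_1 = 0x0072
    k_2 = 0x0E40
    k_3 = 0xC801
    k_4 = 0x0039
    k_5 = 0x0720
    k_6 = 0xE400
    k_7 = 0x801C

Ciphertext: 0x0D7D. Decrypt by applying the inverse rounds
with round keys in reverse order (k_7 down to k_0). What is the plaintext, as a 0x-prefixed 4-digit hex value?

s_0 = ciphertext = 0x0D7D
s_1 = InvRound(s_0, k_7) = 0x24BE
s_2 = InvRound(s_1, k_6) = 0x7F0C
s_3 = InvRound(s_2, k_5) = 0xC038
s_4 = InvRound(s_3, k_4) = 0x7343
s_5 = InvRound(s_4, k_3) = 0xE4F2
s_6 = InvRound(s_5, k_2) = 0x52EE
s_7 = InvRound(s_6, k_1) = 0x4F1B
s_8 = InvRound(s_7, k_0) = 0xAB1A

0xAB1A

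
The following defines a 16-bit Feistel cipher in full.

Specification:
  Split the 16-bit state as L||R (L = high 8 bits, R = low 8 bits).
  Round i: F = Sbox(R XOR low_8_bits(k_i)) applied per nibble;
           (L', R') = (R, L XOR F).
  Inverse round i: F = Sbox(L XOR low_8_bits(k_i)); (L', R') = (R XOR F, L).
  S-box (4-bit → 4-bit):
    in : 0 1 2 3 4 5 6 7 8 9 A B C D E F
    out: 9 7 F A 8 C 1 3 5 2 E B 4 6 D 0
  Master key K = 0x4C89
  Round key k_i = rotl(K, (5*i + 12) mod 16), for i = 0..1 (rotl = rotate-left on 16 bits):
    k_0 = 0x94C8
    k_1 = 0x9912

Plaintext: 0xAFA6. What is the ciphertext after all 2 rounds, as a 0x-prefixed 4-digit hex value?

0xB24F

s_0 = plaintext = 0xAFA6
s_1 = Round(s_0, k_0) = 0xA6B2
s_2 = Round(s_1, k_1) = 0xB24F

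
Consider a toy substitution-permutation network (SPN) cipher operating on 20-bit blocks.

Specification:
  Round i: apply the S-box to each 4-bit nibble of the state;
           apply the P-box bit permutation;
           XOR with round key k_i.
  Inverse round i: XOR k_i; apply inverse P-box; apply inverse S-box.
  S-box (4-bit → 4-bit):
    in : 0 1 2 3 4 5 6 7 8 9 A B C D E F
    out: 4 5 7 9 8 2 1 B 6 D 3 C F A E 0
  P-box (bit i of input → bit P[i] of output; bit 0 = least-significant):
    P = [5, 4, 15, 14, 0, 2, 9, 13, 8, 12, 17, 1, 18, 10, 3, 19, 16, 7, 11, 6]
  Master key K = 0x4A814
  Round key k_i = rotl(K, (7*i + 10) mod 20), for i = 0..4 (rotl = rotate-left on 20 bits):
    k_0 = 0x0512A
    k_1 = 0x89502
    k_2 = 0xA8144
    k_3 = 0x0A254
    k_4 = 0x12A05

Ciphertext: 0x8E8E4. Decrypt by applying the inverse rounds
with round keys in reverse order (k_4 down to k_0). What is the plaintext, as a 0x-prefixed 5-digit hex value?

0x1B146

s_0 = ciphertext = 0x8E8E4
s_1 = InvRound(s_0, k_4) = 0x74F19
s_2 = InvRound(s_1, k_3) = 0x9217B
s_3 = InvRound(s_2, k_2) = 0x60B72
s_4 = InvRound(s_3, k_1) = 0xB7802
s_5 = InvRound(s_4, k_0) = 0x1B146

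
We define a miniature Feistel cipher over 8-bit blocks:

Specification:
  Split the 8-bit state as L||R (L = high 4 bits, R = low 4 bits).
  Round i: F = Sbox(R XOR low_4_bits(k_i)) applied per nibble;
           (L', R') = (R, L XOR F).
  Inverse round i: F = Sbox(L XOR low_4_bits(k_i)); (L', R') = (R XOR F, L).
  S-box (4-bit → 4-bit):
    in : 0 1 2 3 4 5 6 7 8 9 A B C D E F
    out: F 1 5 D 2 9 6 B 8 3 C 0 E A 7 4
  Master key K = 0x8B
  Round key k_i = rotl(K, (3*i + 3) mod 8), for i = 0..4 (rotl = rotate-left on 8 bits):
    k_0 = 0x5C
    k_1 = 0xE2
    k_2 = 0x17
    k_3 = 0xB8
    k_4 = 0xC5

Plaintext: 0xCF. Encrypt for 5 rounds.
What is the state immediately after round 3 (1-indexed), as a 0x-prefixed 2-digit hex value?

s_0 = plaintext = 0xCF
s_1 = Round(s_0, k_0) = 0xF1
s_2 = Round(s_1, k_1) = 0x12
s_3 = Round(s_2, k_2) = 0x28
s_4 = Round(s_3, k_3) = 0x8D
s_5 = Round(s_4, k_4) = 0xD0

0x28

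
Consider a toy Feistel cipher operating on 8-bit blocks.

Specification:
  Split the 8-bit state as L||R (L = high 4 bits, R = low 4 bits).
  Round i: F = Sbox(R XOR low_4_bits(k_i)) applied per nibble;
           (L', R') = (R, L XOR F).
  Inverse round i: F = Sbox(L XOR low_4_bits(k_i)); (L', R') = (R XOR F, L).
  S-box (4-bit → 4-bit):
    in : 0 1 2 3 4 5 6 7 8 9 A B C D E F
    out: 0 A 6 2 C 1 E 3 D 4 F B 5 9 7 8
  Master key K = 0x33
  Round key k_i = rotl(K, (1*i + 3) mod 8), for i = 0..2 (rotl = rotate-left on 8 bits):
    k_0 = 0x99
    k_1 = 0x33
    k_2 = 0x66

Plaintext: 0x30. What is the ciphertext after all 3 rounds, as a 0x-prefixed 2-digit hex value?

s_0 = plaintext = 0x30
s_1 = Round(s_0, k_0) = 0x07
s_2 = Round(s_1, k_1) = 0x7C
s_3 = Round(s_2, k_2) = 0xC8

0xC8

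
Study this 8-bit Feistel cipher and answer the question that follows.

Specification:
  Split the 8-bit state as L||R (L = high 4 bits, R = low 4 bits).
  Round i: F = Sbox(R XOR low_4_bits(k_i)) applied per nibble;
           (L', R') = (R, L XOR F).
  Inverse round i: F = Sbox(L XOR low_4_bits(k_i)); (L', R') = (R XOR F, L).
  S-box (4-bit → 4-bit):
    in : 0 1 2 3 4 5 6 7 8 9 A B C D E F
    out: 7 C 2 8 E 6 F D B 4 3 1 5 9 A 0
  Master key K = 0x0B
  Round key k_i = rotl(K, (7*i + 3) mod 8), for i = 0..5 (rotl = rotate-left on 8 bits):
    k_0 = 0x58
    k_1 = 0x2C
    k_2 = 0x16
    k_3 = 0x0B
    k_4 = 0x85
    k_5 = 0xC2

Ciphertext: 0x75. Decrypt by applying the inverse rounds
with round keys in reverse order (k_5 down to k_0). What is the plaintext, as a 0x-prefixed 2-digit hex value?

0x22

s_0 = ciphertext = 0x75
s_1 = InvRound(s_0, k_5) = 0x37
s_2 = InvRound(s_1, k_4) = 0x83
s_3 = InvRound(s_2, k_3) = 0xB8
s_4 = InvRound(s_3, k_2) = 0x1B
s_5 = InvRound(s_4, k_1) = 0x21
s_6 = InvRound(s_5, k_0) = 0x22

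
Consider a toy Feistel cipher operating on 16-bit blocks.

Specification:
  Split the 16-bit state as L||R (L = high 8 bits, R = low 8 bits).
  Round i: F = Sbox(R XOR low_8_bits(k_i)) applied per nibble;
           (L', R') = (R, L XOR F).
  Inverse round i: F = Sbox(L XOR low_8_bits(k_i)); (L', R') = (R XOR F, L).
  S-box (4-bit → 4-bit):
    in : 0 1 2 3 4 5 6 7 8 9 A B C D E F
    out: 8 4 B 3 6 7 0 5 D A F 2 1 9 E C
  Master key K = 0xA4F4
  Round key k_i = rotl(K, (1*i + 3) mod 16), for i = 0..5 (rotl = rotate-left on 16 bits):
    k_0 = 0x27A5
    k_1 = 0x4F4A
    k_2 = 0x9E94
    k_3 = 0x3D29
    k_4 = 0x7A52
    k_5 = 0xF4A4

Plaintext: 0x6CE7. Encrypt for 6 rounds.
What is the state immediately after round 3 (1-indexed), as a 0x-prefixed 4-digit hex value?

s_0 = plaintext = 0x6CE7
s_1 = Round(s_0, k_0) = 0xE707
s_2 = Round(s_1, k_1) = 0x078E
s_3 = Round(s_2, k_2) = 0x8E48
s_4 = Round(s_3, k_3) = 0x488A
s_5 = Round(s_4, k_4) = 0x8AD5
s_6 = Round(s_5, k_5) = 0xD5DE

0x8E48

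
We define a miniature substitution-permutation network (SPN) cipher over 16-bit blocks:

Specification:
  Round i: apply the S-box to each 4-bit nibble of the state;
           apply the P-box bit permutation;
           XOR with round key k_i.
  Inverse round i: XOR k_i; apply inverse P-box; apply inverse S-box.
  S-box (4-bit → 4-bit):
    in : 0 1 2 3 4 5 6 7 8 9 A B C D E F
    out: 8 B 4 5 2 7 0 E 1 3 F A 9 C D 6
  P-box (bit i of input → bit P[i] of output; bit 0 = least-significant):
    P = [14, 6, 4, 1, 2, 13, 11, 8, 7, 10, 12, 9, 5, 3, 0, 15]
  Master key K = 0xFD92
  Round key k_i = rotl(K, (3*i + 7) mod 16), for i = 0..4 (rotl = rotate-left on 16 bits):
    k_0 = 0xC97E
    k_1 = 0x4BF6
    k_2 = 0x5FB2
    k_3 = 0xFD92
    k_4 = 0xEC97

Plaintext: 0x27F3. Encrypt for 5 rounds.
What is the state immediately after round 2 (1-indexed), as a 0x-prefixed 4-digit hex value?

s_0 = plaintext = 0x27F3
s_1 = Round(s_0, k_0) = 0xB76F
s_2 = Round(s_1, k_1) = 0xDDAE
s_3 = Round(s_2, k_2) = 0xA4A5
s_4 = Round(s_3, k_3) = 0x10EF
s_5 = Round(s_4, k_4) = 0x67EB

0xDDAE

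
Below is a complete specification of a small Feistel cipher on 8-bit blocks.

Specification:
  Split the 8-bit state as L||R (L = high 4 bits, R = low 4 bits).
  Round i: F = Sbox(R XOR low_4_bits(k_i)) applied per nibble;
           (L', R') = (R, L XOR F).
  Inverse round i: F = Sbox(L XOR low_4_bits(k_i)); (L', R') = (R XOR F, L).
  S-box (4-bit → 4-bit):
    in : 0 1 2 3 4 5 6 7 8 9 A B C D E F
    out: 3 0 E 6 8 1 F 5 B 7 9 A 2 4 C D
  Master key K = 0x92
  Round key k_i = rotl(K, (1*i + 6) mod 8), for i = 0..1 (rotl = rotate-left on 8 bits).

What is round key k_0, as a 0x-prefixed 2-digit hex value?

K = 0x92
k_0 = rotl(K, (1*0+6) mod 8) = rotl(K, 6) = 0xA4

0xA4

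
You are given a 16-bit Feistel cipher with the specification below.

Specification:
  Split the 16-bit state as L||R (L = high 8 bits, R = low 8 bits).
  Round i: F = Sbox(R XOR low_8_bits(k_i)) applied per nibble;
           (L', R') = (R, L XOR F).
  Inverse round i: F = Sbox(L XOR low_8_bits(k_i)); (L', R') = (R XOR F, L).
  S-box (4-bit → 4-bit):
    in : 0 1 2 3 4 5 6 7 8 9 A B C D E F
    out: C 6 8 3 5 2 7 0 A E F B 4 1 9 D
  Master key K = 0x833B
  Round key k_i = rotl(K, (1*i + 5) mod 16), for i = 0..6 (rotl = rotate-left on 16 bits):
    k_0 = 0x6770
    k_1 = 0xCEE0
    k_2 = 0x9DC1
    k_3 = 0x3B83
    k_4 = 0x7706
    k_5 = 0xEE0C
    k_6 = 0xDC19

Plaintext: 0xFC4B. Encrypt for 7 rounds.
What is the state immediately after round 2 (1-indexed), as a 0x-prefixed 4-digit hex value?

s_0 = plaintext = 0xFC4B
s_1 = Round(s_0, k_0) = 0x4BC7
s_2 = Round(s_1, k_1) = 0xC7CB
s_3 = Round(s_2, k_2) = 0xCB08
s_4 = Round(s_3, k_3) = 0x0860
s_5 = Round(s_4, k_4) = 0x607F
s_6 = Round(s_5, k_5) = 0x7F63
s_7 = Round(s_6, k_6) = 0x6370

0xC7CB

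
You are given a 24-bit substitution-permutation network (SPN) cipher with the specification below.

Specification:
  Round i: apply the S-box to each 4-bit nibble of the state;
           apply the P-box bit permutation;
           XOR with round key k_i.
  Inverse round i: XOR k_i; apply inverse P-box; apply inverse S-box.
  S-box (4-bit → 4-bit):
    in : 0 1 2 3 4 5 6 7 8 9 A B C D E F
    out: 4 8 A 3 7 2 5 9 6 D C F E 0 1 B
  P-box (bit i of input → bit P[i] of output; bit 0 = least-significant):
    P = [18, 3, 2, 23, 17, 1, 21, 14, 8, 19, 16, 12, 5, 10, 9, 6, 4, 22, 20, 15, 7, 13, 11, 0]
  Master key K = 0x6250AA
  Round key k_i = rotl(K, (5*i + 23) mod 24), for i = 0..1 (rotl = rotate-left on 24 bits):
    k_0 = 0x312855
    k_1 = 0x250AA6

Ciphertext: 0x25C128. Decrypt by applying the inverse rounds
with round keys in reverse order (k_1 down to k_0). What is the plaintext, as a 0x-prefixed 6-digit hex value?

s_0 = ciphertext = 0x25C128
s_1 = InvRound(s_0, k_1) = 0x610E28
s_2 = InvRound(s_1, k_0) = 0x24BDD8

0x24BDD8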